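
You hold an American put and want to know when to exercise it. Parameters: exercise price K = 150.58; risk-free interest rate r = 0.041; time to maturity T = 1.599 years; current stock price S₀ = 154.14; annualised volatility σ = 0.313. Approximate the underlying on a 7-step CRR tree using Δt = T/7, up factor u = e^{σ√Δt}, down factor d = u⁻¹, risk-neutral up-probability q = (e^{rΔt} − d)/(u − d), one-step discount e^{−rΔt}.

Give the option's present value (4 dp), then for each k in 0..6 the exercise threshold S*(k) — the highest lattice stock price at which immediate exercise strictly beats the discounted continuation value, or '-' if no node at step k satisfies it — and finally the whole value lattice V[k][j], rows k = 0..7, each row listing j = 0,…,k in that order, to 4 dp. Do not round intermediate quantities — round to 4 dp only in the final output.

Δt=0.22843  u=1.16136  d=0.86106  q=0.49400  discount=0.99068
step 7 (expiry): payoffs max(K−S,0) = 96.4878 77.6221 52.1768 17.8568 0.0000 0.0000 0.0000 0.0000
step 6: (k=6,j=0): S=62.8208, (K−S)⁺=87.7592, hold=86.3555 ⇒ V=87.7592 exercise | (k=6,j=1): S=84.7307, (K−S)⁺=65.8493, hold=64.4456 ⇒ V=65.8493 exercise | (k=6,j=2): S=114.2821, (K−S)⁺=36.2979, hold=34.8943 ⇒ V=36.2979 exercise | (k=6,j=3): S=154.1400, (K−S)⁺=0.0000, hold=8.9513 ⇒ V=8.9513 continue | (k=6,j=4): S=207.8991, (K−S)⁺=0.0000, hold=0.0000 ⇒ V=0.0000 continue | (k=6,j=5): S=280.4077, (K−S)⁺=0.0000, hold=0.0000 ⇒ V=0.0000 continue | (k=6,j=6): S=378.2050, (K−S)⁺=0.0000, hold=0.0000 ⇒ V=0.0000 continue  boundary S*=114.2821
step 5: (k=5,j=0): S=72.9579, (K−S)⁺=77.6221, hold=76.2185 ⇒ V=77.6221 exercise | (k=5,j=1): S=98.4032, (K−S)⁺=52.1768, hold=50.7731 ⇒ V=52.1768 exercise | (k=5,j=2): S=132.7232, (K−S)⁺=17.8568, hold=22.5762 ⇒ V=22.5762 continue | (k=5,j=3): S=179.0128, (K−S)⁺=0.0000, hold=4.4871 ⇒ V=4.4871 continue | (k=5,j=4): S=241.4467, (K−S)⁺=0.0000, hold=0.0000 ⇒ V=0.0000 continue | (k=5,j=5): S=325.6557, (K−S)⁺=0.0000, hold=0.0000 ⇒ V=0.0000 continue  boundary S*=98.4032
step 4: (k=4,j=0): S=84.7307, (K−S)⁺=65.8493, hold=64.4456 ⇒ V=65.8493 exercise | (k=4,j=1): S=114.2821, (K−S)⁺=36.2979, hold=37.2039 ⇒ V=37.2039 continue | (k=4,j=2): S=154.1400, (K−S)⁺=0.0000, hold=13.5129 ⇒ V=13.5129 continue | (k=4,j=3): S=207.8991, (K−S)⁺=0.0000, hold=2.2493 ⇒ V=2.2493 continue | (k=4,j=4): S=280.4077, (K−S)⁺=0.0000, hold=0.0000 ⇒ V=0.0000 continue  boundary S*=84.7307
step 3: (k=3,j=0): S=98.4032, (K−S)⁺=52.1768, hold=51.2164 ⇒ V=52.1768 exercise | (k=3,j=1): S=132.7232, (K−S)⁺=17.8568, hold=25.2628 ⇒ V=25.2628 continue | (k=3,j=2): S=179.0128, (K−S)⁺=0.0000, hold=7.8746 ⇒ V=7.8746 continue | (k=3,j=3): S=241.4467, (K−S)⁺=0.0000, hold=1.1275 ⇒ V=1.1275 continue  boundary S*=98.4032
step 2: (k=2,j=0): S=114.2821, (K−S)⁺=36.2979, hold=38.5187 ⇒ V=38.5187 continue | (k=2,j=1): S=154.1400, (K−S)⁺=0.0000, hold=16.5175 ⇒ V=16.5175 continue | (k=2,j=2): S=207.8991, (K−S)⁺=0.0000, hold=4.4992 ⇒ V=4.4992 continue  boundary S*=-
step 1: (k=1,j=0): S=132.7232, (K−S)⁺=17.8568, hold=27.3923 ⇒ V=27.3923 continue | (k=1,j=1): S=179.0128, (K−S)⁺=0.0000, hold=10.4818 ⇒ V=10.4818 continue  boundary S*=-
step 0: (k=0,j=0): S=154.1400, (K−S)⁺=0.0000, hold=18.8610 ⇒ V=18.8610 continue  boundary S*=-

price = 18.8610
boundary = - - - 98.4032 84.7307 98.4032 114.2821
tree:
18.8610
27.3923 10.4818
38.5187 16.5175 4.4992
52.1768 25.2628 7.8746 1.1275
65.8493 37.2039 13.5129 2.2493 0.0000
77.6221 52.1768 22.5762 4.4871 0.0000 0.0000
87.7592 65.8493 36.2979 8.9513 0.0000 0.0000 0.0000
96.4878 77.6221 52.1768 17.8568 0.0000 0.0000 0.0000 0.0000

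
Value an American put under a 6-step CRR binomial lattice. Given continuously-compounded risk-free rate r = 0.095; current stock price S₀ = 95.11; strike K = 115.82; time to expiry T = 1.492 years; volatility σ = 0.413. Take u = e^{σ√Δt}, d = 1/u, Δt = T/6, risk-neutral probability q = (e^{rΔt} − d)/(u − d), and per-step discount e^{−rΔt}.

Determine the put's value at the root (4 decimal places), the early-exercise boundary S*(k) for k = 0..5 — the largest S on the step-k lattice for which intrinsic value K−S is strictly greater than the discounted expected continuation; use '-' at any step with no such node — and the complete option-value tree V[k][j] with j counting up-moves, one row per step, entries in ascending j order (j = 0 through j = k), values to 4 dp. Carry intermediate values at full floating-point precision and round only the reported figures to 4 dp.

price = 26.4456
boundary = - 77.4076 63.0001 77.4076 63.0001 77.4076
tree:
26.4456
38.4124 16.0261
52.8199 25.2910 7.7492
64.5458 38.4124 13.6913 2.3213
74.0892 52.8199 23.4584 4.8145 0.0000
81.8563 64.5458 38.4124 9.9854 0.0000 0.0000
88.1778 74.0892 52.8199 20.7100 0.0000 0.0000 0.0000

Δt=0.24867, u=1.22869, d=0.81387, q=0.50632, disc=e^(-rΔt)=0.97665
k=6 terminal: V=max(K-S,0) → 88.1778 74.0892 52.8199 20.7100 0.0000 0.0000 0.0000
k=5: j=0 S=33.9637 intr=81.8563 cont=79.1523 V=81.8563[EX]; j=1 S=51.2742 intr=64.5458 cont=61.8418 V=64.5458[EX]; j=2 S=77.4076 intr=38.4124 cont=35.7084 V=38.4124[EX]; j=3 S=116.8607 intr=0.0000 cont=9.9854 V=9.9854[hold]; j=4 S=176.4222 intr=0.0000 cont=0.0000 V=0.0000[hold]; j=5 S=266.3409 intr=0.0000 cont=0.0000 V=0.0000[hold]  S*(5)=77.4076
k=4: j=0 S=41.7308 intr=74.0892 cont=71.3852 V=74.0892[EX]; j=1 S=63.0001 intr=52.8199 cont=50.1159 V=52.8199[EX]; j=2 S=95.1100 intr=20.7100 cont=23.4584 V=23.4584[hold]; j=3 S=143.5856 intr=0.0000 cont=4.8145 V=4.8145[hold]; j=4 S=216.7682 intr=0.0000 cont=0.0000 V=0.0000[hold]  S*(4)=63.0001
k=3: j=0 S=51.2742 intr=64.5458 cont=61.8418 V=64.5458[EX]; j=1 S=77.4076 intr=38.4124 cont=37.0675 V=38.4124[EX]; j=2 S=116.8607 intr=0.0000 cont=13.6913 V=13.6913[hold]; j=3 S=176.4222 intr=0.0000 cont=2.3213 V=2.3213[hold]  S*(3)=77.4076
k=2: j=0 S=63.0001 intr=52.8199 cont=50.1159 V=52.8199[EX]; j=1 S=95.1100 intr=20.7100 cont=25.2910 V=25.2910[hold]; j=2 S=143.5856 intr=0.0000 cont=7.7492 V=7.7492[hold]  S*(2)=63.0001
k=1: j=0 S=77.4076 intr=38.4124 cont=37.9737 V=38.4124[EX]; j=1 S=116.8607 intr=0.0000 cont=16.0261 V=16.0261[hold]  S*(1)=77.4076
k=0: j=0 S=95.1100 intr=20.7100 cont=26.4456 V=26.4456[hold]  S*(0)=-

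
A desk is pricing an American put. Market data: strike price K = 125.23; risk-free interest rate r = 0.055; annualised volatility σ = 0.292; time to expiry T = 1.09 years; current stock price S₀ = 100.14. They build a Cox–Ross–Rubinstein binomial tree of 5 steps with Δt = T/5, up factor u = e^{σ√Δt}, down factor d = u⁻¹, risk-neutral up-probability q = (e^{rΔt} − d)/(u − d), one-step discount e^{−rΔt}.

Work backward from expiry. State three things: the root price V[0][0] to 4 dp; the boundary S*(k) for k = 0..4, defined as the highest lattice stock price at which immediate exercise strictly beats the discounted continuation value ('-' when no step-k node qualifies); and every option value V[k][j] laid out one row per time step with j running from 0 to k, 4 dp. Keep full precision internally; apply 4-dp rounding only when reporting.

params: Δt=0.21800 u=1.14607 d=0.87255 q=0.51007 e^(-rΔt)=0.98808
t_5 payoffs: 74.5826 58.7061 37.8529 10.4628 0.0000 0.0000
t_4: node(4,0) S=58.0453 payoff=67.1847 vs cont=65.6921 → 67.1847 [stop]  node(4,1) S=76.2408 payoff=48.9892 vs cont=47.4966 → 48.9892 [stop]  node(4,2) S=100.1400 payoff=25.0900 vs cont=23.5975 → 25.0900 [stop]  node(4,3) S=131.5309 payoff=0.0000 vs cont=5.0650 → 5.0650 [wait]  node(4,4) S=172.7618 payoff=0.0000 vs cont=0.0000 → 0.0000 [wait]  ⇒ S*(4)=100.1400
t_3: node(3,0) S=66.5239 payoff=58.7061 vs cont=57.2136 → 58.7061 [stop]  node(3,1) S=87.3771 payoff=37.8529 vs cont=36.3604 → 37.8529 [stop]  node(3,2) S=114.7672 payoff=10.4628 vs cont=14.6986 → 14.6986 [wait]  node(3,3) S=150.7432 payoff=0.0000 vs cont=2.4519 → 2.4519 [wait]  ⇒ S*(3)=87.3771
t_2: node(2,0) S=76.2408 payoff=48.9892 vs cont=47.4966 → 48.9892 [stop]  node(2,1) S=100.1400 payoff=25.0900 vs cont=25.7322 → 25.7322 [wait]  node(2,2) S=131.5309 payoff=0.0000 vs cont=8.3512 → 8.3512 [wait]  ⇒ S*(2)=76.2408
t_1: node(1,0) S=87.3771 payoff=37.8529 vs cont=36.6840 → 37.8529 [stop]  node(1,1) S=114.7672 payoff=10.4628 vs cont=16.6657 → 16.6657 [wait]  ⇒ S*(1)=87.3771
t_0: node(0,0) S=100.1400 payoff=25.0900 vs cont=26.7236 → 26.7236 [wait]  ⇒ S*(0)=-

price = 26.7236
boundary = - 87.3771 76.2408 87.3771 100.1400
tree:
26.7236
37.8529 16.6657
48.9892 25.7322 8.3512
58.7061 37.8529 14.6986 2.4519
67.1847 48.9892 25.0900 5.0650 0.0000
74.5826 58.7061 37.8529 10.4628 0.0000 0.0000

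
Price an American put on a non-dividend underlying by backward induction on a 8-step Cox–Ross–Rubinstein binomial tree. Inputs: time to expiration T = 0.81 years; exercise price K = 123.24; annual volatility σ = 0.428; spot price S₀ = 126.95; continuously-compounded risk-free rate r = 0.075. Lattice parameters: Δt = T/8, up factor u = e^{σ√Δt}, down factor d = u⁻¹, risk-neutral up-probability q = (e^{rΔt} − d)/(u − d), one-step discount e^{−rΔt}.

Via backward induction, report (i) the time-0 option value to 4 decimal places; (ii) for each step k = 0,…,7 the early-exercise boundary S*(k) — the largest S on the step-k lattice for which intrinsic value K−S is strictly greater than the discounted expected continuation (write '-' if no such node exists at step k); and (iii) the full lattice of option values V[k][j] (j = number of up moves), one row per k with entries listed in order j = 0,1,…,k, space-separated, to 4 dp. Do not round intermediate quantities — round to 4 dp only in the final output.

Δt=0.10125, u=1.14590, d=0.87268, q=0.49390, disc=e^(-rΔt)=0.99244
k=8 terminal: V=max(K-S,0) → 80.5364 67.1666 49.6111 26.5591 0.0000 0.0000 0.0000 0.0000 0.0000
k=7: j=0 S=48.9340 intr=74.3060 cont=73.3737 V=74.3060[EX]; j=1 S=64.2544 intr=58.9856 cont=58.0533 V=58.9856[EX]; j=2 S=84.3713 intr=38.8687 cont=37.9364 V=38.8687[EX]; j=3 S=110.7865 intr=12.4535 cont=13.3398 V=13.3398[hold]; j=4 S=145.4718 intr=0.0000 cont=0.0000 V=0.0000[hold]; j=5 S=191.0165 intr=0.0000 cont=0.0000 V=0.0000[hold]; j=6 S=250.8204 intr=0.0000 cont=0.0000 V=0.0000[hold]; j=7 S=329.3479 intr=0.0000 cont=0.0000 V=0.0000[hold]  S*(7)=84.3713
k=6: j=0 S=56.0734 intr=67.1666 cont=66.2343 V=67.1666[EX]; j=1 S=73.6289 intr=49.6111 cont=48.6787 V=49.6111[EX]; j=2 S=96.6809 intr=26.5591 cont=26.0612 V=26.5591[EX]; j=3 S=126.9500 intr=0.0000 cont=6.7001 V=6.7001[hold]; j=4 S=166.6958 intr=0.0000 cont=0.0000 V=0.0000[hold]; j=5 S=218.8854 intr=0.0000 cont=0.0000 V=0.0000[hold]; j=6 S=287.4146 intr=0.0000 cont=0.0000 V=0.0000[hold]  S*(6)=96.6809
k=5: j=0 S=64.2544 intr=58.9856 cont=58.0533 V=58.9856[EX]; j=1 S=84.3713 intr=38.8687 cont=37.9364 V=38.8687[EX]; j=2 S=110.7865 intr=12.4535 cont=16.6239 V=16.6239[hold]; j=3 S=145.4718 intr=0.0000 cont=3.3652 V=3.3652[hold]; j=4 S=191.0165 intr=0.0000 cont=0.0000 V=0.0000[hold]; j=5 S=250.8204 intr=0.0000 cont=0.0000 V=0.0000[hold]  S*(5)=84.3713
k=4: j=0 S=73.6289 intr=49.6111 cont=48.6787 V=49.6111[EX]; j=1 S=96.6809 intr=26.5591 cont=27.6710 V=27.6710[hold]; j=2 S=126.9500 intr=0.0000 cont=9.9992 V=9.9992[hold]; j=3 S=166.6958 intr=0.0000 cont=1.6903 V=1.6903[hold]; j=4 S=218.8854 intr=0.0000 cont=0.0000 V=0.0000[hold]  S*(4)=73.6289
k=3: j=0 S=84.3713 intr=38.8687 cont=38.4814 V=38.8687[EX]; j=1 S=110.7865 intr=12.4535 cont=18.7995 V=18.7995[hold]; j=2 S=145.4718 intr=0.0000 cont=5.8508 V=5.8508[hold]; j=3 S=191.0165 intr=0.0000 cont=0.8490 V=0.8490[hold]  S*(3)=84.3713
k=2: j=0 S=96.6809 intr=26.5591 cont=28.7374 V=28.7374[hold]; j=1 S=126.9500 intr=0.0000 cont=12.3102 V=12.3102[hold]; j=2 S=166.6958 intr=0.0000 cont=3.3548 V=3.3548[hold]  S*(2)=-
k=1: j=0 S=110.7865 intr=12.4535 cont=20.4679 V=20.4679[hold]; j=1 S=145.4718 intr=0.0000 cont=7.8274 V=7.8274[hold]  S*(1)=-
k=0: j=0 S=126.9500 intr=0.0000 cont=14.1171 V=14.1171[hold]  S*(0)=-

price = 14.1171
boundary = - - - 84.3713 73.6289 84.3713 96.6809 84.3713
tree:
14.1171
20.4679 7.8274
28.7374 12.3102 3.3548
38.8687 18.7995 5.8508 0.8490
49.6111 27.6710 9.9992 1.6903 0.0000
58.9856 38.8687 16.6239 3.3652 0.0000 0.0000
67.1666 49.6111 26.5591 6.7001 0.0000 0.0000 0.0000
74.3060 58.9856 38.8687 13.3398 0.0000 0.0000 0.0000 0.0000
80.5364 67.1666 49.6111 26.5591 0.0000 0.0000 0.0000 0.0000 0.0000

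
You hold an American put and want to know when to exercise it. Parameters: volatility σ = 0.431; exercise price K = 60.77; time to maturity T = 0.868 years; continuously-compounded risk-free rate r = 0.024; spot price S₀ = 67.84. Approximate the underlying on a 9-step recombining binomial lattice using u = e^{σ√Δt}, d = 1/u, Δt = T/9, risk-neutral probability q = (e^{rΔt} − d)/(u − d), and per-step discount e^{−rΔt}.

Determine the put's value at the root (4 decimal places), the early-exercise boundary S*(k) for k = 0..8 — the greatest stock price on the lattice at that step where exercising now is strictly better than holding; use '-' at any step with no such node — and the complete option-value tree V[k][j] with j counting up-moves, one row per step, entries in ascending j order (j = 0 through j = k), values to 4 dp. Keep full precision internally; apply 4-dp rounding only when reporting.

price = 6.5257
boundary = - - - - - 34.7405 39.7160 45.4042 51.9070
tree:
6.5257
9.1614 3.6469
12.5194 5.4978 1.6207
16.5832 8.0927 2.6591 0.4820
21.1953 11.5709 4.2912 0.8696 0.0562
26.0295 15.9603 6.7801 1.5637 0.1074 0.0000
30.3817 21.0540 10.4133 2.8010 0.2051 0.0000 0.0000
34.1887 26.0295 15.3658 4.9951 0.3917 0.0000 0.0000 0.0000
37.5188 30.3817 21.0540 8.8630 0.7481 0.0000 0.0000 0.0000 0.0000
40.4316 34.1887 26.0295 15.3658 1.4289 0.0000 0.0000 0.0000 0.0000 0.0000

params: Δt=0.09644 u=1.14322 d=0.87472 q=0.47522 e^(-rΔt)=0.99769
t_9 payoffs: 40.4316 34.1887 26.0295 15.3658 1.4289 0.0000 0.0000 0.0000 0.0000 0.0000
t_8: node(8,0) S=23.2512 payoff=37.5188 vs cont=37.3783 → 37.5188 [stop]  node(8,1) S=30.3883 payoff=30.3817 vs cont=30.2412 → 30.3817 [stop]  node(8,2) S=39.7160 payoff=21.0540 vs cont=20.9135 → 21.0540 [stop]  node(8,3) S=51.9070 payoff=8.8630 vs cont=8.7225 → 8.8630 [stop]  node(8,4) S=67.8400 payoff=0.0000 vs cont=0.7481 → 0.7481 [wait]  node(8,5) S=88.6637 payoff=0.0000 vs cont=0.0000 → 0.0000 [wait]  node(8,6) S=115.8793 payoff=0.0000 vs cont=0.0000 → 0.0000 [wait]  node(8,7) S=151.4488 payoff=0.0000 vs cont=0.0000 → 0.0000 [wait]  node(8,8) S=197.9364 payoff=0.0000 vs cont=0.0000 → 0.0000 [wait]  ⇒ S*(8)=51.9070
t_7: node(7,0) S=26.5813 payoff=34.1887 vs cont=34.0482 → 34.1887 [stop]  node(7,1) S=34.7405 payoff=26.0295 vs cont=25.8890 → 26.0295 [stop]  node(7,2) S=45.4042 payoff=15.3658 vs cont=15.2253 → 15.3658 [stop]  node(7,3) S=59.3411 payoff=1.4289 vs cont=4.9951 → 4.9951 [wait]  node(7,4) S=77.5561 payoff=0.0000 vs cont=0.3917 → 0.3917 [wait]  node(7,5) S=101.3621 payoff=0.0000 vs cont=0.0000 → 0.0000 [wait]  node(7,6) S=132.4756 payoff=0.0000 vs cont=0.0000 → 0.0000 [wait]  node(7,7) S=173.1393 payoff=0.0000 vs cont=0.0000 → 0.0000 [wait]  ⇒ S*(7)=45.4042
t_6: node(6,0) S=30.3883 payoff=30.3817 vs cont=30.2412 → 30.3817 [stop]  node(6,1) S=39.7160 payoff=21.0540 vs cont=20.9135 → 21.0540 [stop]  node(6,2) S=51.9070 payoff=8.8630 vs cont=10.4133 → 10.4133 [wait]  node(6,3) S=67.8400 payoff=0.0000 vs cont=2.8010 → 2.8010 [wait]  node(6,4) S=88.6637 payoff=0.0000 vs cont=0.2051 → 0.2051 [wait]  node(6,5) S=115.8793 payoff=0.0000 vs cont=0.0000 → 0.0000 [wait]  node(6,6) S=151.4488 payoff=0.0000 vs cont=0.0000 → 0.0000 [wait]  ⇒ S*(6)=39.7160
t_5: node(5,0) S=34.7405 payoff=26.0295 vs cont=25.8890 → 26.0295 [stop]  node(5,1) S=45.4042 payoff=15.3658 vs cont=15.9603 → 15.9603 [wait]  node(5,2) S=59.3411 payoff=1.4289 vs cont=6.7801 → 6.7801 [wait]  node(5,3) S=77.5561 payoff=0.0000 vs cont=1.5637 → 1.5637 [wait]  node(5,4) S=101.3621 payoff=0.0000 vs cont=0.1074 → 0.1074 [wait]  node(5,5) S=132.4756 payoff=0.0000 vs cont=0.0000 → 0.0000 [wait]  ⇒ S*(5)=34.7405
t_4: node(4,0) S=39.7160 payoff=21.0540 vs cont=21.1953 → 21.1953 [wait]  node(4,1) S=51.9070 payoff=8.8630 vs cont=11.5709 → 11.5709 [wait]  node(4,2) S=67.8400 payoff=0.0000 vs cont=4.2912 → 4.2912 [wait]  node(4,3) S=88.6637 payoff=0.0000 vs cont=0.8696 → 0.8696 [wait]  node(4,4) S=115.8793 payoff=0.0000 vs cont=0.0562 → 0.0562 [wait]  ⇒ S*(4)=-
t_3: node(3,0) S=45.4042 payoff=15.3658 vs cont=16.5832 → 16.5832 [wait]  node(3,1) S=59.3411 payoff=1.4289 vs cont=8.0927 → 8.0927 [wait]  node(3,2) S=77.5561 payoff=0.0000 vs cont=2.6591 → 2.6591 [wait]  node(3,3) S=101.3621 payoff=0.0000 vs cont=0.4820 → 0.4820 [wait]  ⇒ S*(3)=-
t_2: node(2,0) S=51.9070 payoff=8.8630 vs cont=12.5194 → 12.5194 [wait]  node(2,1) S=67.8400 payoff=0.0000 vs cont=5.4978 → 5.4978 [wait]  node(2,2) S=88.6637 payoff=0.0000 vs cont=1.6207 → 1.6207 [wait]  ⇒ S*(2)=-
t_1: node(1,0) S=59.3411 payoff=1.4289 vs cont=9.1614 → 9.1614 [wait]  node(1,1) S=77.5561 payoff=0.0000 vs cont=3.6469 → 3.6469 [wait]  ⇒ S*(1)=-
t_0: node(0,0) S=67.8400 payoff=0.0000 vs cont=6.5257 → 6.5257 [wait]  ⇒ S*(0)=-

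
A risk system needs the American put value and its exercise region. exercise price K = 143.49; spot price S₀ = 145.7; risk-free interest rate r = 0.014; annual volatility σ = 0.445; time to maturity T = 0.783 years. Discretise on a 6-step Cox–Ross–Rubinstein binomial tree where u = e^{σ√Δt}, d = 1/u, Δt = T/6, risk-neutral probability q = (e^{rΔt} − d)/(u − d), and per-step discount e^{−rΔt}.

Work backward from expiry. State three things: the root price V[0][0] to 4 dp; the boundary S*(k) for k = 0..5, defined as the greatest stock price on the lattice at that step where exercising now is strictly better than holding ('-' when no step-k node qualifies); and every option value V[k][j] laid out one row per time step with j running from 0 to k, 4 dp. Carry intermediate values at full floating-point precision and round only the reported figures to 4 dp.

price = 20.1304
boundary = - - - 89.9527 76.5948 89.9527
tree:
20.1304
28.9946 10.0339
40.2928 16.1387 3.0654
53.5373 25.2470 5.7462 0.0000
66.8952 37.9434 10.7714 0.0000 0.0000
78.2695 53.5373 20.1915 0.0000 0.0000 0.0000
87.9547 66.8952 37.8498 0.0000 0.0000 0.0000 0.0000

Δt=0.13050, u=1.17440, d=0.85150, q=0.46556, disc=e^(-rΔt)=0.99817
k=6 terminal: V=max(K-S,0) → 87.9547 66.8952 37.8498 0.0000 0.0000 0.0000 0.0000
k=5: j=0 S=65.2205 intr=78.2695 cont=78.0076 V=78.2695[EX]; j=1 S=89.9527 intr=53.5373 cont=53.2754 V=53.5373[EX]; j=2 S=124.0636 intr=19.4264 cont=20.1915 V=20.1915[hold]; j=3 S=171.1097 intr=0.0000 cont=0.0000 V=0.0000[hold]; j=4 S=235.9962 intr=0.0000 cont=0.0000 V=0.0000[hold]; j=5 S=325.4882 intr=0.0000 cont=0.0000 V=0.0000[hold]  S*(5)=89.9527
k=4: j=0 S=76.5948 intr=66.8952 cont=66.6333 V=66.8952[EX]; j=1 S=105.6402 intr=37.8498 cont=37.9434 V=37.9434[hold]; j=2 S=145.7000 intr=0.0000 cont=10.7714 V=10.7714[hold]; j=3 S=200.9508 intr=0.0000 cont=0.0000 V=0.0000[hold]; j=4 S=277.1533 intr=0.0000 cont=0.0000 V=0.0000[hold]  S*(4)=76.5948
k=3: j=0 S=89.9527 intr=53.5373 cont=53.3189 V=53.5373[EX]; j=1 S=124.0636 intr=19.4264 cont=25.2470 V=25.2470[hold]; j=2 S=171.1097 intr=0.0000 cont=5.7462 V=5.7462[hold]; j=3 S=235.9962 intr=0.0000 cont=0.0000 V=0.0000[hold]  S*(3)=89.9527
k=2: j=0 S=105.6402 intr=37.8498 cont=40.2928 V=40.2928[hold]; j=1 S=145.7000 intr=0.0000 cont=16.1387 V=16.1387[hold]; j=2 S=200.9508 intr=0.0000 cont=3.0654 V=3.0654[hold]  S*(2)=-
k=1: j=0 S=124.0636 intr=19.4264 cont=28.9946 V=28.9946[hold]; j=1 S=171.1097 intr=0.0000 cont=10.0339 V=10.0339[hold]  S*(1)=-
k=0: j=0 S=145.7000 intr=0.0000 cont=20.1304 V=20.1304[hold]  S*(0)=-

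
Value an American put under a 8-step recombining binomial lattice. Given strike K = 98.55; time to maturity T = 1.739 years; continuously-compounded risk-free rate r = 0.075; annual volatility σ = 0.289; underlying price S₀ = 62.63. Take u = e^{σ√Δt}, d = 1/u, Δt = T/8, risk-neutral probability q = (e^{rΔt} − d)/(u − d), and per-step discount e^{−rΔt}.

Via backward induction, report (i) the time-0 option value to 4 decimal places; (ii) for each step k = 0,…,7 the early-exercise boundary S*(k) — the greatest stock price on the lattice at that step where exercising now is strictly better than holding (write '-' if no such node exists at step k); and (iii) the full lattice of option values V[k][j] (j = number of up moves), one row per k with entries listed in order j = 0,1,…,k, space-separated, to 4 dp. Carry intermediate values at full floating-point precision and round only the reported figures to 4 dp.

price = 35.9200
boundary = 62.6300 71.6638 62.6300 71.6638 62.6300 71.6638 82.0007 71.6638
tree:
35.9200
43.8150 26.8862
50.7149 35.9200 18.1482
56.7449 43.8150 26.8862 10.8770
62.0148 50.7149 35.9200 17.4630 5.3091
66.6204 56.7449 43.8150 26.8862 9.5557 1.6659
70.6454 62.0148 50.7149 35.9200 16.5493 3.5811 0.0000
74.1630 66.6204 56.7449 43.8150 26.8862 7.6984 0.0000 0.0000
77.2372 70.6454 62.0148 50.7149 35.9200 16.5493 0.0000 0.0000 0.0000

params: Δt=0.21738 u=1.14424 d=0.87394 q=0.52717 e^(-rΔt)=0.98383
t_8 payoffs: 77.2372 70.6454 62.0148 50.7149 35.9200 16.5493 0.0000 0.0000 0.0000
t_7: node(7,0) S=24.3870 payoff=74.1630 vs cont=72.5693 → 74.1630 [stop]  node(7,1) S=31.9296 payoff=66.6204 vs cont=65.0267 → 66.6204 [stop]  node(7,2) S=41.8051 payoff=56.7449 vs cont=55.1512 → 56.7449 [stop]  node(7,3) S=54.7350 payoff=43.8150 vs cont=42.2214 → 43.8150 [stop]  node(7,4) S=71.6638 payoff=26.8862 vs cont=25.2925 → 26.8862 [stop]  node(7,5) S=93.8286 payoff=4.7214 vs cont=7.6984 → 7.6984 [wait]  node(7,6) S=122.8487 payoff=0.0000 vs cont=0.0000 → 0.0000 [wait]  node(7,7) S=160.8444 payoff=0.0000 vs cont=0.0000 → 0.0000 [wait]  ⇒ S*(7)=71.6638
t_6: node(6,0) S=27.9046 payoff=70.6454 vs cont=69.0517 → 70.6454 [stop]  node(6,1) S=36.5352 payoff=62.0148 vs cont=60.4211 → 62.0148 [stop]  node(6,2) S=47.8351 payoff=50.7149 vs cont=49.1212 → 50.7149 [stop]  node(6,3) S=62.6300 payoff=35.9200 vs cont=34.3264 → 35.9200 [stop]  node(6,4) S=82.0007 payoff=16.5493 vs cont=16.4996 → 16.5493 [stop]  node(6,5) S=107.3626 payoff=0.0000 vs cont=3.5811 → 3.5811 [wait]  node(6,6) S=140.5686 payoff=0.0000 vs cont=0.0000 → 0.0000 [wait]  ⇒ S*(6)=82.0007
t_5: node(5,0) S=31.9296 payoff=66.6204 vs cont=65.0267 → 66.6204 [stop]  node(5,1) S=41.8051 payoff=56.7449 vs cont=55.1512 → 56.7449 [stop]  node(5,2) S=54.7350 payoff=43.8150 vs cont=42.2214 → 43.8150 [stop]  node(5,3) S=71.6638 payoff=26.8862 vs cont=25.2925 → 26.8862 [stop]  node(5,4) S=93.8286 payoff=4.7214 vs cont=9.5557 → 9.5557 [wait]  node(5,5) S=122.8487 payoff=0.0000 vs cont=1.6659 → 1.6659 [wait]  ⇒ S*(5)=71.6638
t_4: node(4,0) S=36.5352 payoff=62.0148 vs cont=60.4211 → 62.0148 [stop]  node(4,1) S=47.8351 payoff=50.7149 vs cont=49.1212 → 50.7149 [stop]  node(4,2) S=62.6300 payoff=35.9200 vs cont=34.3264 → 35.9200 [stop]  node(4,3) S=82.0007 payoff=16.5493 vs cont=17.4630 → 17.4630 [wait]  node(4,4) S=107.3626 payoff=0.0000 vs cont=5.3091 → 5.3091 [wait]  ⇒ S*(4)=62.6300
t_3: node(3,0) S=41.8051 payoff=56.7449 vs cont=55.1512 → 56.7449 [stop]  node(3,1) S=54.7350 payoff=43.8150 vs cont=42.2214 → 43.8150 [stop]  node(3,2) S=71.6638 payoff=26.8862 vs cont=25.7664 → 26.8862 [stop]  node(3,3) S=93.8286 payoff=4.7214 vs cont=10.8770 → 10.8770 [wait]  ⇒ S*(3)=71.6638
t_2: node(2,0) S=47.8351 payoff=50.7149 vs cont=49.1212 → 50.7149 [stop]  node(2,1) S=62.6300 payoff=35.9200 vs cont=34.3264 → 35.9200 [stop]  node(2,2) S=82.0007 payoff=16.5493 vs cont=18.1482 → 18.1482 [wait]  ⇒ S*(2)=62.6300
t_1: node(1,0) S=54.7350 payoff=43.8150 vs cont=42.2214 → 43.8150 [stop]  node(1,1) S=71.6638 payoff=26.8862 vs cont=26.1218 → 26.8862 [stop]  ⇒ S*(1)=71.6638
t_0: node(0,0) S=62.6300 payoff=35.9200 vs cont=34.3264 → 35.9200 [stop]  ⇒ S*(0)=62.6300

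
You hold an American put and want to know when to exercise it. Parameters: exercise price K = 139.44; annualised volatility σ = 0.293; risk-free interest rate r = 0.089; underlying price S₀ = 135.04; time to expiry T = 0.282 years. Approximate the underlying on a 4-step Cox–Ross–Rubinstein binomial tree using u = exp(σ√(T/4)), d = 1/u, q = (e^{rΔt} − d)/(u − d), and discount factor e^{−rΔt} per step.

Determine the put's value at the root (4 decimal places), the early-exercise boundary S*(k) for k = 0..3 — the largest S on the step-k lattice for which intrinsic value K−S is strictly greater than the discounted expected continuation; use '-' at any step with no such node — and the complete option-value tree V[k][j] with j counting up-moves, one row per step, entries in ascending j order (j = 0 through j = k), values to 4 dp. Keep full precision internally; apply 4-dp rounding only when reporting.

price = 9.6121
boundary = - - 115.5817 124.9326
tree:
9.6121
15.4940 4.3199
23.8583 7.9904 0.9971
32.5094 14.5074 2.0945 0.0000
40.5129 23.8583 4.4000 0.0000 0.0000

Δt=0.07050, u=1.08090, d=0.92515, q=0.52097, disc=e^(-rΔt)=0.99375
k=4 terminal: V=max(K-S,0) → 40.5129 23.8583 4.4000 0.0000 0.0000
k=3: j=0 S=106.9306 intr=32.5094 cont=31.6372 V=32.5094[EX]; j=1 S=124.9326 intr=14.5074 cont=13.6353 V=14.5074[EX]; j=2 S=145.9652 intr=0.0000 cont=2.0945 V=2.0945[hold]; j=3 S=170.5386 intr=0.0000 cont=0.0000 V=0.0000[hold]  S*(3)=124.9326
k=2: j=0 S=115.5817 intr=23.8583 cont=22.9862 V=23.8583[EX]; j=1 S=135.0400 intr=4.4000 cont=7.9904 V=7.9904[hold]; j=2 S=157.7742 intr=0.0000 cont=0.9971 V=0.9971[hold]  S*(2)=115.5817
k=1: j=0 S=124.9326 intr=14.5074 cont=15.4940 V=15.4940[hold]; j=1 S=145.9652 intr=0.0000 cont=4.3199 V=4.3199[hold]  S*(1)=-
k=0: j=0 S=135.0400 intr=4.4000 cont=9.6121 V=9.6121[hold]  S*(0)=-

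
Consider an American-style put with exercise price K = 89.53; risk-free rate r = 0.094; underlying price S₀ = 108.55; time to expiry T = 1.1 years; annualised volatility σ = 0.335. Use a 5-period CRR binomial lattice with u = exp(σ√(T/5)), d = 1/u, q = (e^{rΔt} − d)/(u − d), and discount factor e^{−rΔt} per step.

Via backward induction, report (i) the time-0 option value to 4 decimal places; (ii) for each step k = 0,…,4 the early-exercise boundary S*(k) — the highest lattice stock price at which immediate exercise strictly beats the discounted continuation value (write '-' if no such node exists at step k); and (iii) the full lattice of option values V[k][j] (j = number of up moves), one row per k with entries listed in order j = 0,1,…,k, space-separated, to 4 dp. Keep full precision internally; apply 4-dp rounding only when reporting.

params: Δt=0.22000 u=1.17015 d=0.85459 q=0.52702 e^(-rΔt)=0.97953
t_5 payoffs: 40.0501 21.7800 0.0000 0.0000 0.0000 0.0000
t_4: node(4,0) S=57.8987 payoff=31.6313 vs cont=29.7988 → 31.6313 [stop]  node(4,1) S=79.2774 payoff=10.2526 vs cont=10.0907 → 10.2526 [stop]  node(4,2) S=108.5500 payoff=0.0000 vs cont=0.0000 → 0.0000 [wait]  node(4,3) S=148.6313 payoff=0.0000 vs cont=0.0000 → 0.0000 [wait]  node(4,4) S=203.5123 payoff=0.0000 vs cont=0.0000 → 0.0000 [wait]  ⇒ S*(4)=79.2774
t_3: node(3,0) S=67.7500 payoff=21.7800 vs cont=19.9476 → 21.7800 [stop]  node(3,1) S=92.7662 payoff=0.0000 vs cont=4.7501 → 4.7501 [wait]  node(3,2) S=127.0194 payoff=0.0000 vs cont=0.0000 → 0.0000 [wait]  node(3,3) S=173.9204 payoff=0.0000 vs cont=0.0000 → 0.0000 [wait]  ⇒ S*(3)=67.7500
t_2: node(2,0) S=79.2774 payoff=10.2526 vs cont=12.5429 → 12.5429 [wait]  node(2,1) S=108.5500 payoff=0.0000 vs cont=2.2007 → 2.2007 [wait]  node(2,2) S=148.6313 payoff=0.0000 vs cont=0.0000 → 0.0000 [wait]  ⇒ S*(2)=-
t_1: node(1,0) S=92.7662 payoff=0.0000 vs cont=6.9472 → 6.9472 [wait]  node(1,1) S=127.0194 payoff=0.0000 vs cont=1.0196 → 1.0196 [wait]  ⇒ S*(1)=-
t_0: node(0,0) S=108.5500 payoff=0.0000 vs cont=3.7450 → 3.7450 [wait]  ⇒ S*(0)=-

price = 3.7450
boundary = - - - 67.7500 79.2774
tree:
3.7450
6.9472 1.0196
12.5429 2.2007 0.0000
21.7800 4.7501 0.0000 0.0000
31.6313 10.2526 0.0000 0.0000 0.0000
40.0501 21.7800 0.0000 0.0000 0.0000 0.0000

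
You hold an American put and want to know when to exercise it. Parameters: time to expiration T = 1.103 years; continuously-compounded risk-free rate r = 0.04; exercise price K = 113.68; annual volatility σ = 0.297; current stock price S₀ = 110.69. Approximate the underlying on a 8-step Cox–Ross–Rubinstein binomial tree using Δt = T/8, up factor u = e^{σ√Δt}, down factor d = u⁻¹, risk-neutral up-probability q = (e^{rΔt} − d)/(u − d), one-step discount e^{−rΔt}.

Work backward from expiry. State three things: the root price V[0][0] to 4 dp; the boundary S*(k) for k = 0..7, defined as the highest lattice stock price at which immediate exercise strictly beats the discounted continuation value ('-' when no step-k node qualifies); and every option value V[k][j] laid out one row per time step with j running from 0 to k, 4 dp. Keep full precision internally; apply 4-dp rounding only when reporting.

price = 13.3179
boundary = - - - 79.5107 71.2084 79.5107 88.7810 99.1321
tree:
13.3179
18.8497 7.8780
25.8417 11.9964 3.8055
34.1693 17.7171 6.3510 1.2766
42.4716 25.1932 10.3623 2.3697 0.1865
49.9070 34.1693 16.4062 4.3724 0.3732 0.0000
56.5660 42.4716 24.8990 8.0097 0.7468 0.0000 0.0000
62.5297 49.9070 34.1693 14.5479 1.4943 0.0000 0.0000 0.0000
67.8706 56.5660 42.4716 24.8990 2.9900 0.0000 0.0000 0.0000 0.0000

Δt=0.13787  u=1.11659  d=0.89558  q=0.49748  discount=0.99450
step 8 (expiry): payoffs max(K−S,0) = 67.8706 56.5660 42.4716 24.8990 2.9900 0.0000 0.0000 0.0000 0.0000
step 7: (k=7,j=0): S=51.1503, (K−S)⁺=62.5297, hold=61.9044 ⇒ V=62.5297 exercise | (k=7,j=1): S=63.7730, (K−S)⁺=49.9070, hold=49.2817 ⇒ V=49.9070 exercise | (k=7,j=2): S=79.5107, (K−S)⁺=34.1693, hold=33.5441 ⇒ V=34.1693 exercise | (k=7,j=3): S=99.1321, (K−S)⁺=14.5479, hold=13.9227 ⇒ V=14.5479 exercise | (k=7,j=4): S=123.5955, (K−S)⁺=0.0000, hold=1.4943 ⇒ V=1.4943 continue | (k=7,j=5): S=154.0959, (K−S)⁺=0.0000, hold=0.0000 ⇒ V=0.0000 continue | (k=7,j=6): S=192.1232, (K−S)⁺=0.0000, hold=0.0000 ⇒ V=0.0000 continue | (k=7,j=7): S=239.5346, (K−S)⁺=0.0000, hold=0.0000 ⇒ V=0.0000 continue  boundary S*=99.1321
step 6: (k=6,j=0): S=57.1140, (K−S)⁺=56.5660, hold=55.9408 ⇒ V=56.5660 exercise | (k=6,j=1): S=71.2084, (K−S)⁺=42.4716, hold=41.8464 ⇒ V=42.4716 exercise | (k=6,j=2): S=88.7810, (K−S)⁺=24.8990, hold=24.2738 ⇒ V=24.8990 exercise | (k=6,j=3): S=110.6900, (K−S)⁺=2.9900, hold=8.0097 ⇒ V=8.0097 continue | (k=6,j=4): S=138.0057, (K−S)⁺=0.0000, hold=0.7468 ⇒ V=0.7468 continue | (k=6,j=5): S=172.0622, (K−S)⁺=0.0000, hold=0.0000 ⇒ V=0.0000 continue | (k=6,j=6): S=214.5231, (K−S)⁺=0.0000, hold=0.0000 ⇒ V=0.0000 continue  boundary S*=88.7810
step 5: (k=5,j=0): S=63.7730, (K−S)⁺=49.9070, hold=49.2817 ⇒ V=49.9070 exercise | (k=5,j=1): S=79.5107, (K−S)⁺=34.1693, hold=33.5441 ⇒ V=34.1693 exercise | (k=5,j=2): S=99.1321, (K−S)⁺=14.5479, hold=16.4062 ⇒ V=16.4062 continue | (k=5,j=3): S=123.5955, (K−S)⁺=0.0000, hold=4.3724 ⇒ V=4.3724 continue | (k=5,j=4): S=154.0959, (K−S)⁺=0.0000, hold=0.3732 ⇒ V=0.3732 continue | (k=5,j=5): S=192.1232, (K−S)⁺=0.0000, hold=0.0000 ⇒ V=0.0000 continue  boundary S*=79.5107
step 4: (k=4,j=0): S=71.2084, (K−S)⁺=42.4716, hold=41.8464 ⇒ V=42.4716 exercise | (k=4,j=1): S=88.7810, (K−S)⁺=24.8990, hold=25.1932 ⇒ V=25.1932 continue | (k=4,j=2): S=110.6900, (K−S)⁺=2.9900, hold=10.3623 ⇒ V=10.3623 continue | (k=4,j=3): S=138.0057, (K−S)⁺=0.0000, hold=2.3697 ⇒ V=2.3697 continue | (k=4,j=4): S=172.0622, (K−S)⁺=0.0000, hold=0.1865 ⇒ V=0.1865 continue  boundary S*=71.2084
step 3: (k=3,j=0): S=79.5107, (K−S)⁺=34.1693, hold=33.6896 ⇒ V=34.1693 exercise | (k=3,j=1): S=99.1321, (K−S)⁺=14.5479, hold=17.7171 ⇒ V=17.7171 continue | (k=3,j=2): S=123.5955, (K−S)⁺=0.0000, hold=6.3510 ⇒ V=6.3510 continue | (k=3,j=3): S=154.0959, (K−S)⁺=0.0000, hold=1.2766 ⇒ V=1.2766 continue  boundary S*=79.5107
step 2: (k=2,j=0): S=88.7810, (K−S)⁺=24.8990, hold=25.8417 ⇒ V=25.8417 continue | (k=2,j=1): S=110.6900, (K−S)⁺=2.9900, hold=11.9964 ⇒ V=11.9964 continue | (k=2,j=2): S=138.0057, (K−S)⁺=0.0000, hold=3.8055 ⇒ V=3.8055 continue  boundary S*=-
step 1: (k=1,j=0): S=99.1321, (K−S)⁺=14.5479, hold=18.8497 ⇒ V=18.8497 continue | (k=1,j=1): S=123.5955, (K−S)⁺=0.0000, hold=7.8780 ⇒ V=7.8780 continue  boundary S*=-
step 0: (k=0,j=0): S=110.6900, (K−S)⁺=2.9900, hold=13.3179 ⇒ V=13.3179 continue  boundary S*=-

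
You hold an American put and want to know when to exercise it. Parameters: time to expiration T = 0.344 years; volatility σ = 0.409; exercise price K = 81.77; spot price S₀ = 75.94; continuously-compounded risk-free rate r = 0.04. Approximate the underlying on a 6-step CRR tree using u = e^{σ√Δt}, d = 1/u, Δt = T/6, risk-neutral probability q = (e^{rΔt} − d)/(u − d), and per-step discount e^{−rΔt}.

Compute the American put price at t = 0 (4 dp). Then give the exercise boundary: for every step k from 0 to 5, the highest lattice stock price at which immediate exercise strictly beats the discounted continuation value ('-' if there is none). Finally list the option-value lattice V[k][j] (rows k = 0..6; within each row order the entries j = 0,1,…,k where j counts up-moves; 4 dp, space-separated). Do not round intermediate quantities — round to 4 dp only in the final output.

Δt=0.05733, u=1.10289, d=0.90671, q=0.48724, disc=e^(-rΔt)=0.99771
k=6 terminal: V=max(K-S,0) → 39.5730 30.4432 19.3380 5.8300 0.0000 0.0000 0.0000
k=5: j=0 S=46.5385 intr=35.2315 cont=35.0441 V=35.2315[EX]; j=1 S=56.6078 intr=25.1622 cont=24.9749 V=25.1622[EX]; j=2 S=68.8556 intr=12.9144 cont=12.7271 V=12.9144[EX]; j=3 S=83.7533 intr=0.0000 cont=2.9825 V=2.9825[hold]; j=4 S=101.8744 intr=0.0000 cont=0.0000 V=0.0000[hold]; j=5 S=123.9163 intr=0.0000 cont=0.0000 V=0.0000[hold]  S*(5)=68.8556
k=4: j=0 S=51.3268 intr=30.4432 cont=30.2559 V=30.4432[EX]; j=1 S=62.4320 intr=19.3380 cont=19.1507 V=19.3380[EX]; j=2 S=75.9400 intr=5.8300 cont=8.0567 V=8.0567[hold]; j=3 S=92.3706 intr=0.0000 cont=1.5258 V=1.5258[hold]; j=4 S=112.3561 intr=0.0000 cont=0.0000 V=0.0000[hold]  S*(4)=62.4320
k=3: j=0 S=56.6078 intr=25.1622 cont=24.9749 V=25.1622[EX]; j=1 S=68.8556 intr=12.9144 cont=13.8096 V=13.8096[hold]; j=2 S=83.7533 intr=0.0000 cont=4.8634 V=4.8634[hold]; j=3 S=101.8744 intr=0.0000 cont=0.7806 V=0.7806[hold]  S*(3)=56.6078
k=2: j=0 S=62.4320 intr=19.3380 cont=19.5858 V=19.5858[hold]; j=1 S=75.9400 intr=5.8300 cont=9.4290 V=9.4290[hold]; j=2 S=92.3706 intr=0.0000 cont=2.8675 V=2.8675[hold]  S*(2)=-
k=1: j=0 S=68.8556 intr=12.9144 cont=14.6035 V=14.6035[hold]; j=1 S=83.7533 intr=0.0000 cont=6.2177 V=6.2177[hold]  S*(1)=-
k=0: j=0 S=75.9400 intr=5.8300 cont=10.4935 V=10.4935[hold]  S*(0)=-

price = 10.4935
boundary = - - - 56.6078 62.4320 68.8556
tree:
10.4935
14.6035 6.2177
19.5858 9.4290 2.8675
25.1622 13.8096 4.8634 0.7806
30.4432 19.3380 8.0567 1.5258 0.0000
35.2315 25.1622 12.9144 2.9825 0.0000 0.0000
39.5730 30.4432 19.3380 5.8300 0.0000 0.0000 0.0000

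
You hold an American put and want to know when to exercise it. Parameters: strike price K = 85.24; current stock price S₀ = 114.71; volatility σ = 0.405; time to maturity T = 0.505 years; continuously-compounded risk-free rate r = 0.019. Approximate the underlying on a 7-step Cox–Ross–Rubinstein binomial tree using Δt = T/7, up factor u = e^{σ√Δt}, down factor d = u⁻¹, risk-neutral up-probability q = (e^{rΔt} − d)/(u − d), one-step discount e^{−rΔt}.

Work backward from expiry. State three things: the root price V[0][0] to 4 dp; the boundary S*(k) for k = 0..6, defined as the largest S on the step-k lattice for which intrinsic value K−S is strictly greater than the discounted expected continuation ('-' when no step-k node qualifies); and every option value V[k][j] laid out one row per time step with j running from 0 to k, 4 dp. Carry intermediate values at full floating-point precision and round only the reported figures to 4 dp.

Δt=0.07214  u=1.11492  d=0.89693  q=0.47912  discount=0.99863
step 7 (expiry): payoffs max(K−S,0) = 31.6725 18.6534 2.4700 0.0000 0.0000 0.0000 0.0000 0.0000
step 6: (k=6,j=0): S=59.7234, (K−S)⁺=25.5166, hold=25.3999 ⇒ V=25.5166 exercise | (k=6,j=1): S=74.2386, (K−S)⁺=11.0014, hold=10.8846 ⇒ V=11.0014 exercise | (k=6,j=2): S=92.2817, (K−S)⁺=0.0000, hold=1.2848 ⇒ V=1.2848 continue | (k=6,j=3): S=114.7100, (K−S)⁺=0.0000, hold=0.0000 ⇒ V=0.0000 continue | (k=6,j=4): S=142.5893, (K−S)⁺=0.0000, hold=0.0000 ⇒ V=0.0000 continue | (k=6,j=5): S=177.2444, (K−S)⁺=0.0000, hold=0.0000 ⇒ V=0.0000 continue | (k=6,j=6): S=220.3222, (K−S)⁺=0.0000, hold=0.0000 ⇒ V=0.0000 continue  boundary S*=74.2386
step 5: (k=5,j=0): S=66.5866, (K−S)⁺=18.6534, hold=18.5366 ⇒ V=18.6534 exercise | (k=5,j=1): S=82.7700, (K−S)⁺=2.4700, hold=6.3372 ⇒ V=6.3372 continue | (k=5,j=2): S=102.8865, (K−S)⁺=0.0000, hold=0.6683 ⇒ V=0.6683 continue | (k=5,j=3): S=127.8922, (K−S)⁺=0.0000, hold=0.0000 ⇒ V=0.0000 continue | (k=5,j=4): S=158.9754, (K−S)⁺=0.0000, hold=0.0000 ⇒ V=0.0000 continue | (k=5,j=5): S=197.6130, (K−S)⁺=0.0000, hold=0.0000 ⇒ V=0.0000 continue  boundary S*=66.5866
step 4: (k=4,j=0): S=74.2386, (K−S)⁺=11.0014, hold=12.7350 ⇒ V=12.7350 continue | (k=4,j=1): S=92.2817, (K−S)⁺=0.0000, hold=3.6162 ⇒ V=3.6162 continue | (k=4,j=2): S=114.7100, (K−S)⁺=0.0000, hold=0.3476 ⇒ V=0.3476 continue | (k=4,j=3): S=142.5893, (K−S)⁺=0.0000, hold=0.0000 ⇒ V=0.0000 continue | (k=4,j=4): S=177.2444, (K−S)⁺=0.0000, hold=0.0000 ⇒ V=0.0000 continue  boundary S*=-
step 3: (k=3,j=0): S=82.7700, (K−S)⁺=2.4700, hold=8.3545 ⇒ V=8.3545 continue | (k=3,j=1): S=102.8865, (K−S)⁺=0.0000, hold=2.0473 ⇒ V=2.0473 continue | (k=3,j=2): S=127.8922, (K−S)⁺=0.0000, hold=0.1808 ⇒ V=0.1808 continue | (k=3,j=3): S=158.9754, (K−S)⁺=0.0000, hold=0.0000 ⇒ V=0.0000 continue  boundary S*=-
step 2: (k=2,j=0): S=92.2817, (K−S)⁺=0.0000, hold=5.3253 ⇒ V=5.3253 continue | (k=2,j=1): S=114.7100, (K−S)⁺=0.0000, hold=1.1515 ⇒ V=1.1515 continue | (k=2,j=2): S=142.5893, (K−S)⁺=0.0000, hold=0.0941 ⇒ V=0.0941 continue  boundary S*=-
step 1: (k=1,j=0): S=102.8865, (K−S)⁺=0.0000, hold=3.3209 ⇒ V=3.3209 continue | (k=1,j=1): S=127.8922, (K−S)⁺=0.0000, hold=0.6440 ⇒ V=0.6440 continue  boundary S*=-
step 0: (k=0,j=0): S=114.7100, (K−S)⁺=0.0000, hold=2.0355 ⇒ V=2.0355 continue  boundary S*=-

price = 2.0355
boundary = - - - - - 66.5866 74.2386
tree:
2.0355
3.3209 0.6440
5.3253 1.1515 0.0941
8.3545 2.0473 0.1808 0.0000
12.7350 3.6162 0.3476 0.0000 0.0000
18.6534 6.3372 0.6683 0.0000 0.0000 0.0000
25.5166 11.0014 1.2848 0.0000 0.0000 0.0000 0.0000
31.6725 18.6534 2.4700 0.0000 0.0000 0.0000 0.0000 0.0000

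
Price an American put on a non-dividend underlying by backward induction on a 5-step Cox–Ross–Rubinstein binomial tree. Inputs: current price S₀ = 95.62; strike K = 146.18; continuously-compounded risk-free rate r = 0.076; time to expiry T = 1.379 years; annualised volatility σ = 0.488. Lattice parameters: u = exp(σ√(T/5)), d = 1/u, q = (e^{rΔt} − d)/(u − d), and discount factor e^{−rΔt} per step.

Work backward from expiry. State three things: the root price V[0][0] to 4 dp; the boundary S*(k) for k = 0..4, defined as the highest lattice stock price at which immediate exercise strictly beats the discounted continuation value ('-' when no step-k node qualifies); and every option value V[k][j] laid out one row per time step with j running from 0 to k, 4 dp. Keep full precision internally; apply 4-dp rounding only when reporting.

price = 53.3986
boundary = - 74.0026 57.2724 74.0026 95.6200
tree:
53.3986
72.1774 35.1921
88.9076 51.5800 18.7973
101.8555 72.1774 31.3001 5.9318
111.8762 88.9076 50.5600 11.5855 0.0000
119.6314 101.8555 72.1774 22.6279 0.0000 0.0000

Δt=0.27580  u=1.29212  d=0.77392  q=0.47715  discount=0.97926
step 5 (expiry): payoffs max(K−S,0) = 119.6314 101.8555 72.1774 22.6279 0.0000 0.0000
step 4: (k=4,j=0): S=34.3038, (K−S)⁺=111.8762, hold=108.8440 ⇒ V=111.8762 exercise | (k=4,j=1): S=57.2724, (K−S)⁺=88.9076, hold=85.8754 ⇒ V=88.9076 exercise | (k=4,j=2): S=95.6200, (K−S)⁺=50.5600, hold=47.5278 ⇒ V=50.5600 exercise | (k=4,j=3): S=159.6437, (K−S)⁺=0.0000, hold=11.5855 ⇒ V=11.5855 continue | (k=4,j=4): S=266.5355, (K−S)⁺=0.0000, hold=0.0000 ⇒ V=0.0000 continue  boundary S*=95.6200
step 3: (k=3,j=0): S=44.3245, (K−S)⁺=101.8555, hold=98.8233 ⇒ V=101.8555 exercise | (k=3,j=1): S=74.0026, (K−S)⁺=72.1774, hold=69.1452 ⇒ V=72.1774 exercise | (k=3,j=2): S=123.5521, (K−S)⁺=22.6279, hold=31.3001 ⇒ V=31.3001 continue | (k=3,j=3): S=206.2782, (K−S)⁺=0.0000, hold=5.9318 ⇒ V=5.9318 continue  boundary S*=74.0026
step 2: (k=2,j=0): S=57.2724, (K−S)⁺=88.9076, hold=85.8754 ⇒ V=88.9076 exercise | (k=2,j=1): S=95.6200, (K−S)⁺=50.5600, hold=51.5800 ⇒ V=51.5800 continue | (k=2,j=2): S=159.6437, (K−S)⁺=0.0000, hold=18.7973 ⇒ V=18.7973 continue  boundary S*=57.2724
step 1: (k=1,j=0): S=74.0026, (K−S)⁺=72.1774, hold=69.6218 ⇒ V=72.1774 exercise | (k=1,j=1): S=123.5521, (K−S)⁺=22.6279, hold=35.1921 ⇒ V=35.1921 continue  boundary S*=74.0026
step 0: (k=0,j=0): S=95.6200, (K−S)⁺=50.5600, hold=53.3986 ⇒ V=53.3986 continue  boundary S*=-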